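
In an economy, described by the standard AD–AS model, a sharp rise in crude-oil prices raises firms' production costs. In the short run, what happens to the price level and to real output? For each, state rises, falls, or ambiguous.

Price level: rises; output: falls

This is an adverse supply shock: SRAS shifts left.
Moving along the downward-sloping AD curve, P rises and Y falls.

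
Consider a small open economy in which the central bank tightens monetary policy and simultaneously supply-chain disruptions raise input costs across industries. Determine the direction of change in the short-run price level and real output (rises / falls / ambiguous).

The first event is a negative demand shock: AD shifts left, which by itself pushes P down and Y down.
The second is an adverse supply shock: SRAS shifts left, which by itself pushes P up and Y down.
The two shocks push P in opposite directions, so the effect on P is ambiguous. Both shocks push Y down, so Y falls.

Price level: ambiguous; output: falls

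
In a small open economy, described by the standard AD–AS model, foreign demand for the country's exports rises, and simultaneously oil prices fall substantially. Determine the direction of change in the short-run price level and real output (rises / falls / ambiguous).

Price level: ambiguous; output: rises

The first event is a positive demand shock: AD shifts right, which by itself pushes P up and Y up.
The second is a favourable supply shock: SRAS shifts right, which by itself pushes P down and Y up.
The two shocks push P in opposite directions, so the effect on P is ambiguous. Both shocks push Y up, so Y rises.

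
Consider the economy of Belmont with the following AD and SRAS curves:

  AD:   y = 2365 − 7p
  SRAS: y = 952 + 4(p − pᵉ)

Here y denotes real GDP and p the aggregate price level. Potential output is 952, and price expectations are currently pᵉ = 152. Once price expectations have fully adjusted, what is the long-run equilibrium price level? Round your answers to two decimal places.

Short run: with pᵉ = 152, SRAS is y = 344 + 4p. Setting AD = SRAS gives 2021 = 11p, so p = 183.73 and y = 2365 − 7p = 1078.91.
Output 1078.91 is above potential 952, so over time expected prices rise and SRAS shifts left until y returns to 952.
Long run: y = 952 on the AD curve gives 952 = 2365 − 7p, so p = 201.86.

Long-run p = 201.86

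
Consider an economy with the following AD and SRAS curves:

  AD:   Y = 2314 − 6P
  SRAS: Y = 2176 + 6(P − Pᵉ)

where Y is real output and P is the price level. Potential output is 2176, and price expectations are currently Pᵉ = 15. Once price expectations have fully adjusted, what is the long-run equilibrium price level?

Long-run P = 23

Short run: with Pᵉ = 15, SRAS is Y = 2086 + 6P. Setting AD = SRAS gives 228 = 12P, so P = 19 and Y = 2314 − 6·19 = 2200.
Output 2200 is above potential 2176, so over time expected prices rise and SRAS shifts left until Y returns to 2176.
Long run: Y = 2176 on the AD curve gives 2176 = 2314 − 6P, so P = 23.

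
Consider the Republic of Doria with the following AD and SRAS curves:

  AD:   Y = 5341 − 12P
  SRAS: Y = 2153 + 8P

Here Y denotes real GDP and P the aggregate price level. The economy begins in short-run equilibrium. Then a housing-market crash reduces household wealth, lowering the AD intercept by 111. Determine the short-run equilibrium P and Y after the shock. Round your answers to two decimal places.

This is a negative demand shock: AD shifts left.
New AD: Y = 5230 − 12P.
Set AD = SRAS: 5230 − 12P = 2153 + 8P, so 3077 = 20P and P = 153.85.
Substituting into AD, Y = 3383.80.

P = 153.85, Y = 3383.80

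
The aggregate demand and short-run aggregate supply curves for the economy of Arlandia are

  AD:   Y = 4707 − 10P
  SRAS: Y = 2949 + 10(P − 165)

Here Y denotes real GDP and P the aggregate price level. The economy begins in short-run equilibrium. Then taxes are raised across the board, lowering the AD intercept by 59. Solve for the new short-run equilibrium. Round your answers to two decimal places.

P = 167.45, Y = 2973.50

This is a negative demand shock: AD shifts left.
New AD: Y = 4648 − 10P.
SRAS can be written Y = 1299 + 10P.
Set AD = SRAS: 4648 − 10P = 1299 + 10P, so 3349 = 20P and P = 167.45.
Substituting into AD, Y = 2973.50.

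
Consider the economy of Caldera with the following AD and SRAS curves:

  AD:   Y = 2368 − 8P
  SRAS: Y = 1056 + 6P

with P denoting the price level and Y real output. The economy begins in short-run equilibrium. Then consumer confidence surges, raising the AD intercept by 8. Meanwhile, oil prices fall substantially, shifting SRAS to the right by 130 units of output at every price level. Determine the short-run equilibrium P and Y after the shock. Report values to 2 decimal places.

P = 85.00, Y = 1696.00

After both shocks: AD is Y = 2376 − 8P and SRAS is Y = 1186 + 6P.
Setting them equal: 1190 = 14P, so P = 85.00.
Substituting into AD, Y = 1696.00.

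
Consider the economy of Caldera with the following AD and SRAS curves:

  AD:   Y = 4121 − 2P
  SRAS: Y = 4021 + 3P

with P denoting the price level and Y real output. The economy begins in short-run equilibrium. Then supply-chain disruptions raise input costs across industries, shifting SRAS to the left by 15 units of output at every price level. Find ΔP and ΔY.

This is a negative supply shock: SRAS shifts left.
New SRAS: Y = 4006 + 3P.
Set AD = SRAS: 4121 − 2P = 4006 + 3P, so 115 = 5P and P = 23.
Y = 4121 − 2·23 = 4075.
Initially P = 20, Y = 4081, so ΔP = +3 and ΔY = -6.

ΔP = +3, ΔY = -6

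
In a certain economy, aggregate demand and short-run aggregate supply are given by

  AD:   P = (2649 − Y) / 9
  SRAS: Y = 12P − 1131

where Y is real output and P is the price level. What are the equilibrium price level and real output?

Rearrange AD to Y = 2649 − 9P.
Set AD = SRAS: 2649 − 9P = 12P − 1131, so 3780 = 21P and P = 180.
Then Y = 2649 − 9·180 = 1029.

P = 180, Y = 1029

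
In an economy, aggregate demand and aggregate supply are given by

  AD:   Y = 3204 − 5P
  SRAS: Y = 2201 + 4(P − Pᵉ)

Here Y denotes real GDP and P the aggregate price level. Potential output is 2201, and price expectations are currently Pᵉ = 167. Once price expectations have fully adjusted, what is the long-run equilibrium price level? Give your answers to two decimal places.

Long-run P = 200.60

Short run: with Pᵉ = 167, SRAS is Y = 1533 + 4P. Setting AD = SRAS gives 1671 = 9P, so P = 185.67 and Y = 3204 − 5P = 2275.67.
Output 2275.67 is above potential 2201, so over time expected prices rise and SRAS shifts left until Y returns to 2201.
Long run: Y = 2201 on the AD curve gives 2201 = 3204 − 5P, so P = 200.60.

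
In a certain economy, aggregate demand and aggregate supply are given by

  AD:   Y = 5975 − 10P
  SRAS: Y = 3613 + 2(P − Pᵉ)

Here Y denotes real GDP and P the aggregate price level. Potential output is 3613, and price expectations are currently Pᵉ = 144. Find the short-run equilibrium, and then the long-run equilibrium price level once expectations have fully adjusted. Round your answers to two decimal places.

Short run: with Pᵉ = 144, SRAS is Y = 3325 + 2P. Setting AD = SRAS gives 2650 = 12P, so P = 220.83 and Y = 5975 − 10P = 3766.67.
Output 3766.67 is above potential 3613, so over time expected prices rise and SRAS shifts left until Y returns to 3613.
Long run: Y = 3613 on the AD curve gives 3613 = 5975 − 10P, so P = 236.20.

Short run: P = 220.83, Y = 3766.67. Long run: P = 236.20.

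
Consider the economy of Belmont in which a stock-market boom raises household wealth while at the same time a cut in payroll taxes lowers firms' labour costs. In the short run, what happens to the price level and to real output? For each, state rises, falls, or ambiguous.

The first event is a positive demand shock: AD shifts right, which by itself pushes P up and Y up.
The second is a favourable supply shock: SRAS shifts right, which by itself pushes P down and Y up.
The two shocks push P in opposite directions, so the effect on P is ambiguous. Both shocks push Y up, so Y rises.

Price level: ambiguous; output: rises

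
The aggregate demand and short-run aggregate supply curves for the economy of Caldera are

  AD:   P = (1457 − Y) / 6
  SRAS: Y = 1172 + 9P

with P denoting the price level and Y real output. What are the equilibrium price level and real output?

P = 19, Y = 1343

Rearrange AD to Y = 1457 − 6P.
Set AD = SRAS: 1457 − 6P = 1172 + 9P, so 285 = 15P and P = 19.
Then Y = 1457 − 6·19 = 1343.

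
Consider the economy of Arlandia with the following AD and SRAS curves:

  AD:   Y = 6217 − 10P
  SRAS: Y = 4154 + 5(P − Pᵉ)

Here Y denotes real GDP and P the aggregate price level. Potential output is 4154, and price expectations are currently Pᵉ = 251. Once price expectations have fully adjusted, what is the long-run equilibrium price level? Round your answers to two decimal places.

Long-run P = 206.30

Short run: with Pᵉ = 251, SRAS is Y = 2899 + 5P. Setting AD = SRAS gives 3318 = 15P, so P = 221.20 and Y = 6217 − 10P = 4005.00.
Output 4005.00 is below potential 4154, so over time expected prices fall and SRAS shifts right until Y returns to 4154.
Long run: Y = 4154 on the AD curve gives 4154 = 6217 − 10P, so P = 206.30.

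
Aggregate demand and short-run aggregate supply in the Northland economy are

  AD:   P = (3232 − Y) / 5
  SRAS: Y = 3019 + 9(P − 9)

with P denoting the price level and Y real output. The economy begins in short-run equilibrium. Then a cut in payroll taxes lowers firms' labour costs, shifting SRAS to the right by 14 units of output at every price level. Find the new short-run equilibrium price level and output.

P = 20, Y = 3132

This is a positive supply shock: SRAS shifts right.
New SRAS: Y = 2952 + 9P.
Set AD = SRAS: 3232 − 5P = 2952 + 9P, so 280 = 14P and P = 20.
Y = 3232 − 5·20 = 3132.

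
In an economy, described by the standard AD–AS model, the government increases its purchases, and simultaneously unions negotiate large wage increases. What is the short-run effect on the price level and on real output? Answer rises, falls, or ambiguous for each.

Price level: rises; output: ambiguous

The first event is a positive demand shock: AD shifts right, which by itself pushes P up and Y up.
The second is an adverse supply shock: SRAS shifts left, which by itself pushes P up and Y down.
Both shocks push P up, so P rises. The two shocks push Y in opposite directions, so the effect on Y is ambiguous.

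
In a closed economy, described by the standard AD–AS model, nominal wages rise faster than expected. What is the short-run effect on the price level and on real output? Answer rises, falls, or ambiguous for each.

Price level: rises; output: falls

This is an adverse supply shock: SRAS shifts left.
Moving along the downward-sloping AD curve, P rises and Y falls.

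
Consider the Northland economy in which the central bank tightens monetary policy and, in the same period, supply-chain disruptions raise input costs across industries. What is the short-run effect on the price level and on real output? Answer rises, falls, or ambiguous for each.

The first event is a negative demand shock: AD shifts left, which by itself pushes P down and Y down.
The second is an adverse supply shock: SRAS shifts left, which by itself pushes P up and Y down.
The two shocks push P in opposite directions, so the effect on P is ambiguous. Both shocks push Y down, so Y falls.

Price level: ambiguous; output: falls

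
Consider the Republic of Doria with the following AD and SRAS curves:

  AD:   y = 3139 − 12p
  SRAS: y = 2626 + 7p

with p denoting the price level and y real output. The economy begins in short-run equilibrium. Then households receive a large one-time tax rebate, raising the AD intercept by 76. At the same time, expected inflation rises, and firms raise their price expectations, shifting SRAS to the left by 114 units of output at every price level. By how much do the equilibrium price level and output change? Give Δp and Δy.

Δp = +10, Δy = -44

After both shocks: AD is y = 3215 − 12p and SRAS is y = 2512 + 7p.
Setting them equal: 703 = 19p, so p = 37.
y = 3215 − 12·37 = 2771.
Initially p = 27, y = 2815, so Δp = +10 and Δy = -44.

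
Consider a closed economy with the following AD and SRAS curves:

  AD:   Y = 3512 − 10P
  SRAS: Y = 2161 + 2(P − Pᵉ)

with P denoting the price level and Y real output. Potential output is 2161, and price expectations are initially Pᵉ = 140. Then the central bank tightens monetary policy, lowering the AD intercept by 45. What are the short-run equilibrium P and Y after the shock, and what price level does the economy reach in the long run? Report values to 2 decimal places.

AD shifts left: new AD is Y = 3467 − 10P. With Pᵉ = 140, SRAS is Y = 1881 + 2P.
Short run: 3467 − 10P = 1881 + 2P gives 1586 = 12P, so P = 132.17 and Y = 3467 − 10P = 2145.33.
Y = 2145.33 is below potential 2161; expectations adjust and SRAS shifts right until Y = 2161.
Long run: on the new AD curve, 2161 = 3467 − 10P gives P = 130.60.

Short run: P = 132.17, Y = 2145.33. Long run: P = 130.60.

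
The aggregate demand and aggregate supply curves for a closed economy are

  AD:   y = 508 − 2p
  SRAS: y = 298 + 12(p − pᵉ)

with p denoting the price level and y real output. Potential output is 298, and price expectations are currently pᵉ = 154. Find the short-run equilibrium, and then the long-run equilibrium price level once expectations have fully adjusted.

Short run: p = 147, y = 214. Long run: p = 105.

Short run: with pᵉ = 154, SRAS is y = 12p − 1550. Setting AD = SRAS gives 2058 = 14p, so p = 147 and y = 508 − 2·147 = 214.
Output 214 is below potential 298, so over time expected prices fall and SRAS shifts right until y returns to 298.
Long run: y = 298 on the AD curve gives 298 = 508 − 2p, so p = 105.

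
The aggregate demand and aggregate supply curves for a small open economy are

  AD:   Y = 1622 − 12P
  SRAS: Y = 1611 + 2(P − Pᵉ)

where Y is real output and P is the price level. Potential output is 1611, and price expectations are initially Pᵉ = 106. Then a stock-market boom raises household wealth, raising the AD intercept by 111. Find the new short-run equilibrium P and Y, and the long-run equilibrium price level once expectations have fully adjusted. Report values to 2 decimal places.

AD shifts right: new AD is Y = 1733 − 12P. With Pᵉ = 106, SRAS is Y = 1399 + 2P.
Short run: 1733 − 12P = 1399 + 2P gives 334 = 14P, so P = 23.86 and Y = 1733 − 12P = 1446.71.
Y = 1446.71 is below potential 1611; expectations adjust and SRAS shifts right until Y = 1611.
Long run: on the new AD curve, 1611 = 1733 − 12P gives P = 10.17.

Short run: P = 23.86, Y = 1446.71. Long run: P = 10.17.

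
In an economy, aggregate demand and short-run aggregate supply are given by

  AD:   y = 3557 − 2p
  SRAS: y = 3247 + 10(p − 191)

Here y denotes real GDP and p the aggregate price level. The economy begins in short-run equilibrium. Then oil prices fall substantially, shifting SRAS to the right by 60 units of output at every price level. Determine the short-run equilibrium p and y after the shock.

This is a positive supply shock: SRAS shifts right.
New SRAS: y = 1397 + 10p.
Set AD = SRAS: 3557 − 2p = 1397 + 10p, so 2160 = 12p and p = 180.
y = 3557 − 2·180 = 3197.

p = 180, y = 3197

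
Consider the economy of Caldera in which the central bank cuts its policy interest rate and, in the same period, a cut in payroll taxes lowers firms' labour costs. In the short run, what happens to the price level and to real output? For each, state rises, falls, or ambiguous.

The first event is a positive demand shock: AD shifts right, which by itself pushes P up and Y up.
The second is a favourable supply shock: SRAS shifts right, which by itself pushes P down and Y up.
The two shocks push P in opposite directions, so the effect on P is ambiguous. Both shocks push Y up, so Y rises.

Price level: ambiguous; output: rises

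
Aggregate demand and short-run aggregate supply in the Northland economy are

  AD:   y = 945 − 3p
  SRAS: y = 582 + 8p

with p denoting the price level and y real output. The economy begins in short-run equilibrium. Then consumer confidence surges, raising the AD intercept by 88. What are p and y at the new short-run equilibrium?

This is a positive demand shock: AD shifts right.
New AD: y = 1033 − 3p.
Set AD = SRAS: 1033 − 3p = 582 + 8p, so 451 = 11p and p = 41.
y = 1033 − 3·41 = 910.

p = 41, y = 910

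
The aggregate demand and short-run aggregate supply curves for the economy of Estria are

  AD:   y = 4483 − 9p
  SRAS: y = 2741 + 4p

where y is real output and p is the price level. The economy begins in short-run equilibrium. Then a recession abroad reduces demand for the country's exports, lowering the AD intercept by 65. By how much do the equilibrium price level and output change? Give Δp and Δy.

Δp = -5, Δy = -20

This is a negative demand shock: AD shifts left.
New AD: y = 4418 − 9p.
Set AD = SRAS: 4418 − 9p = 2741 + 4p, so 1677 = 13p and p = 129.
y = 4418 − 9·129 = 3257.
Initially p = 134, y = 3277, so Δp = -5 and Δy = -20.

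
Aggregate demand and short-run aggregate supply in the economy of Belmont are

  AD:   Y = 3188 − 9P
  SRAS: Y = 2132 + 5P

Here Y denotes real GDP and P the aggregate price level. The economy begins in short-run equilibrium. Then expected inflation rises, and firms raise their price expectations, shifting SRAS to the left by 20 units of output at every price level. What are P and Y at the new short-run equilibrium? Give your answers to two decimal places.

This is a negative supply shock: SRAS shifts left.
New SRAS: Y = 2112 + 5P.
Set AD = SRAS: 3188 − 9P = 2112 + 5P, so 1076 = 14P and P = 76.86.
Substituting into AD, Y = 2496.29.

P = 76.86, Y = 2496.29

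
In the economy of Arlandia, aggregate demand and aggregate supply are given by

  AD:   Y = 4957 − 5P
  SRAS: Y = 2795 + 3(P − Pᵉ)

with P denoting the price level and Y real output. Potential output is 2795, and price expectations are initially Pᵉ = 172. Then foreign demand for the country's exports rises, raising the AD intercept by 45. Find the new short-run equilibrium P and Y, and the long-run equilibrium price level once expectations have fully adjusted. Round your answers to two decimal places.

AD shifts right: new AD is Y = 5002 − 5P. With Pᵉ = 172, SRAS is Y = 2279 + 3P.
Short run: 5002 − 5P = 2279 + 3P gives 2723 = 8P, so P = 340.38 and Y = 5002 − 5P = 3300.13.
Y = 3300.13 is above potential 2795; expectations adjust and SRAS shifts left until Y = 2795.
Long run: on the new AD curve, 2795 = 5002 − 5P gives P = 441.40.

Short run: P = 340.38, Y = 3300.13. Long run: P = 441.40.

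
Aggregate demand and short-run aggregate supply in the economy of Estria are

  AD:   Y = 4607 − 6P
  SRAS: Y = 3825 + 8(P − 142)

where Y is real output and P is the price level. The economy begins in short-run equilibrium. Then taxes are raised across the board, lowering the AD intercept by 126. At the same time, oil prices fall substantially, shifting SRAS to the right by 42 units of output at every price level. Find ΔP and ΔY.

After both shocks: AD is Y = 4481 − 6P and SRAS is Y = 2731 + 8P.
Setting them equal: 1750 = 14P, so P = 125.
Y = 4481 − 6·125 = 3731.
Initially P = 137, Y = 3785, so ΔP = -12 and ΔY = -54.

ΔP = -12, ΔY = -54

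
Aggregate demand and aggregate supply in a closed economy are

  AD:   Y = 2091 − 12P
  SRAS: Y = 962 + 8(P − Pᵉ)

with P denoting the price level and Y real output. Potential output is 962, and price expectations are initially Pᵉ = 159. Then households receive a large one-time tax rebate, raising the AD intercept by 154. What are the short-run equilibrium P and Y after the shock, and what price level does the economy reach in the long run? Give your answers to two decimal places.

Short run: P = 127.75, Y = 712.00. Long run: P = 106.92.

AD shifts right: new AD is Y = 2245 − 12P. With Pᵉ = 159, SRAS is Y = 8P − 310.
Short run: 2245 − 12P = 8P − 310 gives 2555 = 20P, so P = 127.75 and Y = 2245 − 12P = 712.00.
Y = 712.00 is below potential 962; expectations adjust and SRAS shifts right until Y = 962.
Long run: on the new AD curve, 962 = 2245 − 12P gives P = 106.92.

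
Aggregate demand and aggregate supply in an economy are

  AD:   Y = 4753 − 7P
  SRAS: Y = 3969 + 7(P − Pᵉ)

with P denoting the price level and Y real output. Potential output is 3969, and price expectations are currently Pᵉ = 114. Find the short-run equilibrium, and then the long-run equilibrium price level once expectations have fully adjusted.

Short run: P = 113, Y = 3962. Long run: P = 112.

Short run: with Pᵉ = 114, SRAS is Y = 3171 + 7P. Setting AD = SRAS gives 1582 = 14P, so P = 113 and Y = 4753 − 7·113 = 3962.
Output 3962 is below potential 3969, so over time expected prices fall and SRAS shifts right until Y returns to 3969.
Long run: Y = 3969 on the AD curve gives 3969 = 4753 − 7P, so P = 112.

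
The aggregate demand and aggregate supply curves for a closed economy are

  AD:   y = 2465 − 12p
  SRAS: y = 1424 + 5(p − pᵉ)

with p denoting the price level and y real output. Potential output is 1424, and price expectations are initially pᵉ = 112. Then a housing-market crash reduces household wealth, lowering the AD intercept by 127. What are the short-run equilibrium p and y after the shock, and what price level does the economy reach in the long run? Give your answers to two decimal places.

AD shifts left: new AD is y = 2338 − 12p. With pᵉ = 112, SRAS is y = 864 + 5p.
Short run: 2338 − 12p = 864 + 5p gives 1474 = 17p, so p = 86.71 and y = 2338 − 12p = 1297.53.
y = 1297.53 is below potential 1424; expectations adjust and SRAS shifts right until y = 1424.
Long run: on the new AD curve, 1424 = 2338 − 12p gives p = 76.17.

Short run: p = 86.71, y = 1297.53. Long run: p = 76.17.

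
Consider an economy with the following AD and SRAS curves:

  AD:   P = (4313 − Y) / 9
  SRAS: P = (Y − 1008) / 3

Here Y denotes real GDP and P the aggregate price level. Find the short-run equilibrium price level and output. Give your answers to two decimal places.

Rearrange AD to Y = 4313 − 9P.
Rearrange SRAS to Y = 1008 + 3P.
Set AD = SRAS: 4313 − 9P = 1008 + 3P, so 3305 = 12P and P = 275.42.
Substituting into AD, Y = 4313 − 9P = 1834.25.

P = 275.42, Y = 1834.25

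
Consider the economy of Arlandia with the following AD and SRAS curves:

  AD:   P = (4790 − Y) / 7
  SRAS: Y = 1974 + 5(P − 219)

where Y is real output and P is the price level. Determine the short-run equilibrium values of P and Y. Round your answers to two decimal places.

Write SRAS as Y = 1974 + 5P − 1095 = 879 + 5P.
Rearrange AD to Y = 4790 − 7P.
Set AD = SRAS: 4790 − 7P = 879 + 5P, so 3911 = 12P and P = 325.92.
Substituting into AD, Y = 4790 − 7P = 2508.58.

P = 325.92, Y = 2508.58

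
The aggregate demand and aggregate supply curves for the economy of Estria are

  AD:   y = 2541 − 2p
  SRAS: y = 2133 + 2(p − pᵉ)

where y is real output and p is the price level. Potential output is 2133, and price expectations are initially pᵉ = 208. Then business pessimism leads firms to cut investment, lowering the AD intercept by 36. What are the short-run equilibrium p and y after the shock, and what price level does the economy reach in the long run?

Short run: p = 197, y = 2111. Long run: p = 186.

AD shifts left: new AD is y = 2505 − 2p. With pᵉ = 208, SRAS is y = 1717 + 2p.
Short run: 2505 − 2p = 1717 + 2p gives 788 = 4p, so p = 197 and y = 2505 − 2·197 = 2111.
y = 2111 is below potential 2133; expectations adjust and SRAS shifts right until y = 2133.
Long run: on the new AD curve, 2133 = 2505 − 2p gives p = 186.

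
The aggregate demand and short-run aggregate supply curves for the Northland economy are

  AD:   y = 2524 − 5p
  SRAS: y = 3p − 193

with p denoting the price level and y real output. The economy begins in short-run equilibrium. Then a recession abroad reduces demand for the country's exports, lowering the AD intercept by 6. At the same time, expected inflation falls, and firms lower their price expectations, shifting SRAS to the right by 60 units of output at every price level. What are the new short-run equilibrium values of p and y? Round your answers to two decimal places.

After both shocks: AD is y = 2518 − 5p and SRAS is y = 3p − 133.
Setting them equal: 2651 = 8p, so p = 331.38.
Substituting into AD, y = 861.13.

p = 331.38, y = 861.13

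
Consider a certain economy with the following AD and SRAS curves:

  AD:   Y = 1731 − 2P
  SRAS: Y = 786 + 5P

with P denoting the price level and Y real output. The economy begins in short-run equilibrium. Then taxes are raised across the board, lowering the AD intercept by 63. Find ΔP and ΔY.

This is a negative demand shock: AD shifts left.
New AD: Y = 1668 − 2P.
Set AD = SRAS: 1668 − 2P = 786 + 5P, so 882 = 7P and P = 126.
Y = 1668 − 2·126 = 1416.
Initially P = 135, Y = 1461, so ΔP = -9 and ΔY = -45.

ΔP = -9, ΔY = -45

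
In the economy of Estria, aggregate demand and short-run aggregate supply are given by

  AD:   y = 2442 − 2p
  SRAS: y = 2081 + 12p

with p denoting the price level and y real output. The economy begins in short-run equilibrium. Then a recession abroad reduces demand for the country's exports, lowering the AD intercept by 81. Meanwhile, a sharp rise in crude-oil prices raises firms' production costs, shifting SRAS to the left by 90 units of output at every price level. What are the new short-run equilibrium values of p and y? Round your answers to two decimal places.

After both shocks: AD is y = 2361 − 2p and SRAS is y = 1991 + 12p.
Setting them equal: 370 = 14p, so p = 26.43.
Substituting into AD, y = 2308.14.

p = 26.43, y = 2308.14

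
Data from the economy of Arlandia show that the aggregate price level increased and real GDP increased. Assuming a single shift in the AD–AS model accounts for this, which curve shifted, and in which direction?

P rose and Y rose. An AD shift moves P and Y in the same direction; an SRAS shift moves them in opposite directions.
Here P and Y moved in the same direction, so the AD curve shifted.
Since Y rose, AD shifted right.

AD shifted right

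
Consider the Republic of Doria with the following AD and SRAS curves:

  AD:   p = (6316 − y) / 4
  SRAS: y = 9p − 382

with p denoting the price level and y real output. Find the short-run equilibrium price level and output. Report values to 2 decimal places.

Rearrange AD to y = 6316 − 4p.
Set AD = SRAS: 6316 − 4p = 9p − 382, so 6698 = 13p and p = 515.23.
Substituting into AD, y = 6316 − 4p = 4255.08.

p = 515.23, y = 4255.08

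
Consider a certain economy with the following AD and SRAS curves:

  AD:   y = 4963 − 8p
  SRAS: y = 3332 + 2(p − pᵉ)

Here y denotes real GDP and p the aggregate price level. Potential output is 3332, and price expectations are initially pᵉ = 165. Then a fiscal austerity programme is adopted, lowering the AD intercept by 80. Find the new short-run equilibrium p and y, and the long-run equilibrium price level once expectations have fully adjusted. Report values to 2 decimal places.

AD shifts left: new AD is y = 4883 − 8p. With pᵉ = 165, SRAS is y = 3002 + 2p.
Short run: 4883 − 8p = 3002 + 2p gives 1881 = 10p, so p = 188.10 and y = 4883 − 8p = 3378.20.
y = 3378.20 is above potential 3332; expectations adjust and SRAS shifts left until y = 3332.
Long run: on the new AD curve, 3332 = 4883 − 8p gives p = 193.88.

Short run: p = 188.10, y = 3378.20. Long run: p = 193.88.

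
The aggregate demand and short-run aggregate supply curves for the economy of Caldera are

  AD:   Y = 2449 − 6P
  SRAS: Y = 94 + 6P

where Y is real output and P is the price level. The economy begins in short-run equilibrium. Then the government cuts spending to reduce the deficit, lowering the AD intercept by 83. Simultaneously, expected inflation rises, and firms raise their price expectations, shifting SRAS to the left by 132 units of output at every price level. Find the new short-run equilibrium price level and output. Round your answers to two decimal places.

After both shocks: AD is Y = 2366 − 6P and SRAS is Y = 6P − 38.
Setting them equal: 2404 = 12P, so P = 200.33.
Substituting into AD, Y = 1164.00.

P = 200.33, Y = 1164.00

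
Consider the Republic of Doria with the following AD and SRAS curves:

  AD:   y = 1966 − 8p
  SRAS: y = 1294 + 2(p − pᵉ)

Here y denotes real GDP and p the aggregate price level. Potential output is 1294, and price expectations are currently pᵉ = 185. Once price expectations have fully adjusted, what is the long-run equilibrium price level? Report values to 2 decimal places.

Long-run p = 84.00

Short run: with pᵉ = 185, SRAS is y = 924 + 2p. Setting AD = SRAS gives 1042 = 10p, so p = 104.20 and y = 1966 − 8p = 1132.40.
Output 1132.40 is below potential 1294, so over time expected prices fall and SRAS shifts right until y returns to 1294.
Long run: y = 1294 on the AD curve gives 1294 = 1966 − 8p, so p = 84.00.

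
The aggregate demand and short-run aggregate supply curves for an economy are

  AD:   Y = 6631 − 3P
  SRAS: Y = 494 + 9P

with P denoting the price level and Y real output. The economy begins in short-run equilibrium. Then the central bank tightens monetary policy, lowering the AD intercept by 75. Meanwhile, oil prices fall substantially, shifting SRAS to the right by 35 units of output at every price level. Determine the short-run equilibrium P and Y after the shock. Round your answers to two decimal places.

P = 502.25, Y = 5049.25

After both shocks: AD is Y = 6556 − 3P and SRAS is Y = 529 + 9P.
Setting them equal: 6027 = 12P, so P = 502.25.
Substituting into AD, Y = 5049.25.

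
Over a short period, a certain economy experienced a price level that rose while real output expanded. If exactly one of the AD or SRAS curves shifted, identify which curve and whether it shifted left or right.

AD shifted right

P rose and Y rose. An AD shift moves P and Y in the same direction; an SRAS shift moves them in opposite directions.
Here P and Y moved in the same direction, so the AD curve shifted.
Since Y rose, AD shifted right.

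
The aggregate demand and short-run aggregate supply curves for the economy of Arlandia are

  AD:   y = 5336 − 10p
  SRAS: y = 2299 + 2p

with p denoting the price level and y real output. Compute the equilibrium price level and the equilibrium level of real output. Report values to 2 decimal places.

p = 253.08, y = 2805.17

Set AD = SRAS: 5336 − 10p = 2299 + 2p, so 3037 = 12p and p = 253.08.
Substituting into AD, y = 5336 − 10p = 2805.17.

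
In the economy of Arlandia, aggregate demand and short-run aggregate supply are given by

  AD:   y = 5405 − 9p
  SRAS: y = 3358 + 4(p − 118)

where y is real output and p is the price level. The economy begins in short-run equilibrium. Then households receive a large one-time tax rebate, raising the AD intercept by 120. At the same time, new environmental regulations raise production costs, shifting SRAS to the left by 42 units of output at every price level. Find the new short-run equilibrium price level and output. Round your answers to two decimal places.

p = 206.23, y = 3668.92

After both shocks: AD is y = 5525 − 9p and SRAS is y = 2844 + 4p.
Setting them equal: 2681 = 13p, so p = 206.23.
Substituting into AD, y = 3668.92.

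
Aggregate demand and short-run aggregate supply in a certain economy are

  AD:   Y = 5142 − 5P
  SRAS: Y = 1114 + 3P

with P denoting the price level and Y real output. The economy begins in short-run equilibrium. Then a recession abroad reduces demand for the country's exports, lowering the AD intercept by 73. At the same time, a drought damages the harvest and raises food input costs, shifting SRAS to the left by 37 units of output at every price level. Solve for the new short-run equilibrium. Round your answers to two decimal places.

After both shocks: AD is Y = 5069 − 5P and SRAS is Y = 1077 + 3P.
Setting them equal: 3992 = 8P, so P = 499.00.
Substituting into AD, Y = 2574.00.

P = 499.00, Y = 2574.00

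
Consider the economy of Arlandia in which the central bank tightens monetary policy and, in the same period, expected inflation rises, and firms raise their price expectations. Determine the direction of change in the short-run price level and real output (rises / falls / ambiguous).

The first event is a negative demand shock: AD shifts left, which by itself pushes P down and Y down.
The second is an adverse supply shock: SRAS shifts left, which by itself pushes P up and Y down.
The two shocks push P in opposite directions, so the effect on P is ambiguous. Both shocks push Y down, so Y falls.

Price level: ambiguous; output: falls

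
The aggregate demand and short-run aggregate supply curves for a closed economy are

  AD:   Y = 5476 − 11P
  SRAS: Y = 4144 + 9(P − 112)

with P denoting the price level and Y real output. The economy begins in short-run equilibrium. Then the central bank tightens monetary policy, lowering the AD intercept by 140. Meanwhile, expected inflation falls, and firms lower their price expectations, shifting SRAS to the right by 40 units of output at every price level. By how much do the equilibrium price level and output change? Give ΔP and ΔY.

ΔP = -9, ΔY = -41

After both shocks: AD is Y = 5336 − 11P and SRAS is Y = 3176 + 9P.
Setting them equal: 2160 = 20P, so P = 108.
Y = 5336 − 11·108 = 4148.
Initially P = 117, Y = 4189, so ΔP = -9 and ΔY = -41.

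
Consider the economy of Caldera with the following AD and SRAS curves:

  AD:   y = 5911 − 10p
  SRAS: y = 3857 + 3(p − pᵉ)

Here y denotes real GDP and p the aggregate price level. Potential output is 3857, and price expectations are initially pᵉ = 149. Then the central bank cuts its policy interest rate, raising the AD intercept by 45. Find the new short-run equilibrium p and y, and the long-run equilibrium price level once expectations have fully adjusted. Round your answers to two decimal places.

AD shifts right: new AD is y = 5956 − 10p. With pᵉ = 149, SRAS is y = 3410 + 3p.
Short run: 5956 − 10p = 3410 + 3p gives 2546 = 13p, so p = 195.85 and y = 5956 − 10p = 3997.54.
y = 3997.54 is above potential 3857; expectations adjust and SRAS shifts left until y = 3857.
Long run: on the new AD curve, 3857 = 5956 − 10p gives p = 209.90.

Short run: p = 195.85, y = 3997.54. Long run: p = 209.90.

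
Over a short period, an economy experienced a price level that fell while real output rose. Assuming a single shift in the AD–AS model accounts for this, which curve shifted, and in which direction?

P fell and Y rose. An AD shift moves P and Y in the same direction; an SRAS shift moves them in opposite directions.
Here P and Y moved in opposite directions, so the SRAS curve shifted.
Since Y rose, SRAS shifted right.

SRAS shifted right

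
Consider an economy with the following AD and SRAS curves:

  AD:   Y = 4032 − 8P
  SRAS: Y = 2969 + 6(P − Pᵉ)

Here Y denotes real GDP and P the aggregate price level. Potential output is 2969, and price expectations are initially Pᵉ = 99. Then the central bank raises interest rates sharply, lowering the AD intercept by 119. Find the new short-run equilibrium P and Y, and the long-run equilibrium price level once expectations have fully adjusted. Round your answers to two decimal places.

AD shifts left: new AD is Y = 3913 − 8P. With Pᵉ = 99, SRAS is Y = 2375 + 6P.
Short run: 3913 − 8P = 2375 + 6P gives 1538 = 14P, so P = 109.86 and Y = 3913 − 8P = 3034.14.
Y = 3034.14 is above potential 2969; expectations adjust and SRAS shifts left until Y = 2969.
Long run: on the new AD curve, 2969 = 3913 − 8P gives P = 118.00.

Short run: P = 109.86, Y = 3034.14. Long run: P = 118.00.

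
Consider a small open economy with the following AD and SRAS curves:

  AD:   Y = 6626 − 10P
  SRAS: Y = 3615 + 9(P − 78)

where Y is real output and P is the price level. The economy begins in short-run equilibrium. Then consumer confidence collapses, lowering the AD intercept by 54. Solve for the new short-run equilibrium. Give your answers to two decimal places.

P = 192.58, Y = 4646.21

This is a negative demand shock: AD shifts left.
New AD: Y = 6572 − 10P.
SRAS can be written Y = 2913 + 9P.
Set AD = SRAS: 6572 − 10P = 2913 + 9P, so 3659 = 19P and P = 192.58.
Substituting into AD, Y = 4646.21.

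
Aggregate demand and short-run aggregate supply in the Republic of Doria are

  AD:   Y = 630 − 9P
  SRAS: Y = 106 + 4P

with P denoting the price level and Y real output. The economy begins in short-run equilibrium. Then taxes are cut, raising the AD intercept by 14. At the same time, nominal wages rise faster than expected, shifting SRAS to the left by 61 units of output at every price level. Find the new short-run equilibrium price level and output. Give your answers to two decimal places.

After both shocks: AD is Y = 644 − 9P and SRAS is Y = 45 + 4P.
Setting them equal: 599 = 13P, so P = 46.08.
Substituting into AD, Y = 229.31.

P = 46.08, Y = 229.31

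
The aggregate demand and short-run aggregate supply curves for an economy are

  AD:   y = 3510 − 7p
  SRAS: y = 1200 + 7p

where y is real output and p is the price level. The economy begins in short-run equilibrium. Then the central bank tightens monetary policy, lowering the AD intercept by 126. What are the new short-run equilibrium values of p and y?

This is a negative demand shock: AD shifts left.
New AD: y = 3384 − 7p.
Set AD = SRAS: 3384 − 7p = 1200 + 7p, so 2184 = 14p and p = 156.
y = 3384 − 7·156 = 2292.

p = 156, y = 2292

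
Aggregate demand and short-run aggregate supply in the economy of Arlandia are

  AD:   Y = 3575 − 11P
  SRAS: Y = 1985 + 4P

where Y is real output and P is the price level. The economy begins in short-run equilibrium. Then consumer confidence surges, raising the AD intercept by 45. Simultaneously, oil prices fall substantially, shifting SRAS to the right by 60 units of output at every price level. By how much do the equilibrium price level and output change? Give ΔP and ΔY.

After both shocks: AD is Y = 3620 − 11P and SRAS is Y = 2045 + 4P.
Setting them equal: 1575 = 15P, so P = 105.
Y = 3620 − 11·105 = 2465.
Initially P = 106, Y = 2409, so ΔP = -1 and ΔY = +56.

ΔP = -1, ΔY = +56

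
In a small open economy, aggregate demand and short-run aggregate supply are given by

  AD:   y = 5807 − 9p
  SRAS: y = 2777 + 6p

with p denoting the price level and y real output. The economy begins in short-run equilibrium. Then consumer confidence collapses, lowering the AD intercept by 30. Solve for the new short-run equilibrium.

This is a negative demand shock: AD shifts left.
New AD: y = 5777 − 9p.
Set AD = SRAS: 5777 − 9p = 2777 + 6p, so 3000 = 15p and p = 200.
y = 5777 − 9·200 = 3977.

p = 200, y = 3977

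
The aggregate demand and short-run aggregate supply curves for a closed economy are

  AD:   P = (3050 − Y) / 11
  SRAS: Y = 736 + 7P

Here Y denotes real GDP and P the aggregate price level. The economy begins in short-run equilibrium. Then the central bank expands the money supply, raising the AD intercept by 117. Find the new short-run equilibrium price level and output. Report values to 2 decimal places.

This is a positive demand shock: AD shifts right.
New AD: Y = 3167 − 11P.
Set AD = SRAS: 3167 − 11P = 736 + 7P, so 2431 = 18P and P = 135.06.
Substituting into AD, Y = 1681.39.

P = 135.06, Y = 1681.39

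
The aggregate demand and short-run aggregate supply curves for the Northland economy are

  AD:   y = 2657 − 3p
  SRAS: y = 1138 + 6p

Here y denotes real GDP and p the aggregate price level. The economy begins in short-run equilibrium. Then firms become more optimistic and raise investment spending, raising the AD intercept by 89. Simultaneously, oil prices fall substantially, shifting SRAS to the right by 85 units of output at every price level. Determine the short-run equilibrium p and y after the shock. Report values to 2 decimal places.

p = 169.22, y = 2238.33

After both shocks: AD is y = 2746 − 3p and SRAS is y = 1223 + 6p.
Setting them equal: 1523 = 9p, so p = 169.22.
Substituting into AD, y = 2238.33.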